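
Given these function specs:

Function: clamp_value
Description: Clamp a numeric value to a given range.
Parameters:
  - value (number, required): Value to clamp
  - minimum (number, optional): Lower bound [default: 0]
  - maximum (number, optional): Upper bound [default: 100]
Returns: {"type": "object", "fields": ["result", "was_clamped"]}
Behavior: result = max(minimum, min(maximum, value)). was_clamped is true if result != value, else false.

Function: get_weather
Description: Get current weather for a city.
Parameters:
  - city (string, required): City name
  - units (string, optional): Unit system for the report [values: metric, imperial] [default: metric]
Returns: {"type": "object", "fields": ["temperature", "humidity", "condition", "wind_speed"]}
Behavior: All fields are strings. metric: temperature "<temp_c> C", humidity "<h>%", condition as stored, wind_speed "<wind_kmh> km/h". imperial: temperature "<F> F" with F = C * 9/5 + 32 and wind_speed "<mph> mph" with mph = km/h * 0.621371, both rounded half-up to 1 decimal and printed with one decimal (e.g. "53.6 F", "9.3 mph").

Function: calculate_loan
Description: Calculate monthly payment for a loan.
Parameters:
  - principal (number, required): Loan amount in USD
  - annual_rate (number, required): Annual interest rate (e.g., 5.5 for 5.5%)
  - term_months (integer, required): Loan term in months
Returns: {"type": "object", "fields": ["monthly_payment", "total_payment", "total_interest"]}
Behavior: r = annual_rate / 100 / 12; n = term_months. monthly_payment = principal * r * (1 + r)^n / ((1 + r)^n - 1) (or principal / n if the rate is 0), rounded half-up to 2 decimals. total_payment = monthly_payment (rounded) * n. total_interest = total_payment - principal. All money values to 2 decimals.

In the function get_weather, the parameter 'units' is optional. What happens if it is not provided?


The get_weather spec declares:
  - units (string, optional): Unit system for the report [values: metric, imperial] [default: metric]
It defaults to metric


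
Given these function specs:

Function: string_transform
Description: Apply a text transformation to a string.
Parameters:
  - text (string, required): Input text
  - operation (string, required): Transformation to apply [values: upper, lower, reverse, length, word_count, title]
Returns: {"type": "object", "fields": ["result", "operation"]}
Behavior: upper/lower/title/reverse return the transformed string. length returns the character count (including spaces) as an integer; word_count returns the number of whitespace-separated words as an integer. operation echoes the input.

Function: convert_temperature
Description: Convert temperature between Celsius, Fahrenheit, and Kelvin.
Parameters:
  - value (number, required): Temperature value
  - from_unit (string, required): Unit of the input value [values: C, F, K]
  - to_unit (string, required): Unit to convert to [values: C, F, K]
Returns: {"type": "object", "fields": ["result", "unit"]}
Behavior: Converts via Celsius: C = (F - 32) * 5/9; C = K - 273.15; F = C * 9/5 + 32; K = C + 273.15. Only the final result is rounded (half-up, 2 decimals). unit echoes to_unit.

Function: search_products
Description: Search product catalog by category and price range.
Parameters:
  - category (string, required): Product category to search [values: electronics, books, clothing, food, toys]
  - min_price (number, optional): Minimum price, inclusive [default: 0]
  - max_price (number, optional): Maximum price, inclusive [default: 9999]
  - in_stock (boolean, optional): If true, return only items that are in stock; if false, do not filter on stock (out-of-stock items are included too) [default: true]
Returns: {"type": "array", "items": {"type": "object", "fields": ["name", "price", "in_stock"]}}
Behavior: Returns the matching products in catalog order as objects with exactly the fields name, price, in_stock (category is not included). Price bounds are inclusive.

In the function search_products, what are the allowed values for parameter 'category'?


The search_products spec declares:
  - category (string, required): Product category to search [values: electronics, books, clothing, food, toys]
Allowed values:
electronics, books, clothing, food, toys


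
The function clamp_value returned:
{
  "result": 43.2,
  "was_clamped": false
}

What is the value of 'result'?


43.2


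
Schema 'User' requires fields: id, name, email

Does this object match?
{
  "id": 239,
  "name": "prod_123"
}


Checking required fields...
Missing: email
Invalid - missing required field 'email'


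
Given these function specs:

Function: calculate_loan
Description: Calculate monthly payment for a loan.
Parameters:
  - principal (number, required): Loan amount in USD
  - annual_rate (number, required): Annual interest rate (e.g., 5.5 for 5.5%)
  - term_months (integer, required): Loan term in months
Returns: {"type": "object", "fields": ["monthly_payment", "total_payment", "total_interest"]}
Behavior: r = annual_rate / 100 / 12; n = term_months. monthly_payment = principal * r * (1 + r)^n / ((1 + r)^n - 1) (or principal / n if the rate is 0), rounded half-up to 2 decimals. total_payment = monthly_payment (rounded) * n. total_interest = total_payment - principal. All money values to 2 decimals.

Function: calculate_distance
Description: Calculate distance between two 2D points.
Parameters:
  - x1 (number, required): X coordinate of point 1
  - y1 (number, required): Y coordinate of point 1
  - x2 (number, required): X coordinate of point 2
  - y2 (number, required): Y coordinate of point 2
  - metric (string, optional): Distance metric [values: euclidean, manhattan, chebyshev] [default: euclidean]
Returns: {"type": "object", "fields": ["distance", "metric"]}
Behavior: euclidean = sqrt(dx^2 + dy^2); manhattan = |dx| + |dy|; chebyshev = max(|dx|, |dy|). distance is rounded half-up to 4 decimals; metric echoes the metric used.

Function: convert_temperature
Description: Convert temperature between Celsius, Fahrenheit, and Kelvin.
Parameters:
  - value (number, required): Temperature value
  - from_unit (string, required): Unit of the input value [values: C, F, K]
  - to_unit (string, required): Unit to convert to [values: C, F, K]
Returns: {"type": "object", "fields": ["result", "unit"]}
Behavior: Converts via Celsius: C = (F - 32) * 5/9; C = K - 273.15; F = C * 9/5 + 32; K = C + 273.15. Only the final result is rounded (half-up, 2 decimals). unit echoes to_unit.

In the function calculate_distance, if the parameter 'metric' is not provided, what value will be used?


The calculate_distance spec declares:
  - metric (string, optional): Distance metric [values: euclidean, manhattan, chebyshev] [default: euclidean]
Default:
euclidean


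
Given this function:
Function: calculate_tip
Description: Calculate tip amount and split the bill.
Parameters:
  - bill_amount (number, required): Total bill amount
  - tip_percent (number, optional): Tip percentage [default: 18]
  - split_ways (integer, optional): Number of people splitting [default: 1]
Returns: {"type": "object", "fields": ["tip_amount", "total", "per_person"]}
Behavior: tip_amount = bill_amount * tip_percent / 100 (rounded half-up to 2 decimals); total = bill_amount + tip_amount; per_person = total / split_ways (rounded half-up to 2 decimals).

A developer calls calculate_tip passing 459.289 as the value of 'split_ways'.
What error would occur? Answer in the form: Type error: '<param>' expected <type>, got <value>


Spec: 'split_ways' is declared as integer; 459.289 is a non-integer number.
Type error: 'split_ways' expected integer, got 459.289


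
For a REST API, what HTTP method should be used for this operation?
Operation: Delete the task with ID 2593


GET = read, POST = create, PUT = update/replace, DELETE = remove
This operation is a removal.
DELETE


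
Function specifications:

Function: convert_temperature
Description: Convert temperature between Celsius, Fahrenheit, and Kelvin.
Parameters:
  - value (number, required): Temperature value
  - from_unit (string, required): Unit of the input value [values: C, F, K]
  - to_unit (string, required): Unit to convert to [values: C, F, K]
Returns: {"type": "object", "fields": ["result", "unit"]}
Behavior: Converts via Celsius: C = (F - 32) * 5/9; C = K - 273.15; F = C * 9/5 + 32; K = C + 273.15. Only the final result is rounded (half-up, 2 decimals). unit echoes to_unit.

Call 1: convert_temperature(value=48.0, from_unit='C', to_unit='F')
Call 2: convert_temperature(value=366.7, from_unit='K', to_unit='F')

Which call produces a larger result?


Call 1:
  Input already in C: 48
  To F: 48 * 9/5 + 32 = 118.4
  Round to 2 decimals: 118.4
  -> 118.4 F
Call 2:
  To C: 366.7 - 273.15 = 93.55
  To F: 93.55 * 9/5 + 32 = 200.39
  Round to 2 decimals: 200.39
  -> 200.39 F
Call 2 (200.39 F)


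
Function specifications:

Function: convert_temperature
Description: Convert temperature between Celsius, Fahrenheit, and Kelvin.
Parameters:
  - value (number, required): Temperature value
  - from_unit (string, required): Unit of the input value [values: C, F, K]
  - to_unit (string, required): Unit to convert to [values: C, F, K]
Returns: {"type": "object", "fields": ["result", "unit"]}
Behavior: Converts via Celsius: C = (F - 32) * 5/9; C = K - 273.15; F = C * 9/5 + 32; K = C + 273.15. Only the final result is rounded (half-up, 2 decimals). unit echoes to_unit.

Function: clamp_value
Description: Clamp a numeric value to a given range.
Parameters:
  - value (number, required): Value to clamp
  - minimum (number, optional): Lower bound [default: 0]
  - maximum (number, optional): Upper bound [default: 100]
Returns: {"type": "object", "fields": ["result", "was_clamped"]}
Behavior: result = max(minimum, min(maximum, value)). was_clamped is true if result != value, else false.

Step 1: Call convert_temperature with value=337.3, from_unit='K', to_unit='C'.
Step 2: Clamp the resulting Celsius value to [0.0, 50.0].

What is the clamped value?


Step 1: convert_temperature(value=337.3, from_unit=K, to_unit=C)
  To C: 337.3 - 273.15 = 64.15
  Target is C: 64.15
  Round to 2 decimals: 64.15
  -> result = 64.15 C
Step 2: clamp_value(value=64.15, minimum=0.0, maximum=50.0)
  result = max(0.0, min(50.0, 64.15)) = max(0.0, 50.0) = 50.0
  was_clamped = (50.0 != 64.15) = true
  -> result = 50.0
50.0


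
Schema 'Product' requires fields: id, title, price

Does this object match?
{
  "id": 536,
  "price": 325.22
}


Checking required fields...
Missing: title
Invalid - missing required field 'title'


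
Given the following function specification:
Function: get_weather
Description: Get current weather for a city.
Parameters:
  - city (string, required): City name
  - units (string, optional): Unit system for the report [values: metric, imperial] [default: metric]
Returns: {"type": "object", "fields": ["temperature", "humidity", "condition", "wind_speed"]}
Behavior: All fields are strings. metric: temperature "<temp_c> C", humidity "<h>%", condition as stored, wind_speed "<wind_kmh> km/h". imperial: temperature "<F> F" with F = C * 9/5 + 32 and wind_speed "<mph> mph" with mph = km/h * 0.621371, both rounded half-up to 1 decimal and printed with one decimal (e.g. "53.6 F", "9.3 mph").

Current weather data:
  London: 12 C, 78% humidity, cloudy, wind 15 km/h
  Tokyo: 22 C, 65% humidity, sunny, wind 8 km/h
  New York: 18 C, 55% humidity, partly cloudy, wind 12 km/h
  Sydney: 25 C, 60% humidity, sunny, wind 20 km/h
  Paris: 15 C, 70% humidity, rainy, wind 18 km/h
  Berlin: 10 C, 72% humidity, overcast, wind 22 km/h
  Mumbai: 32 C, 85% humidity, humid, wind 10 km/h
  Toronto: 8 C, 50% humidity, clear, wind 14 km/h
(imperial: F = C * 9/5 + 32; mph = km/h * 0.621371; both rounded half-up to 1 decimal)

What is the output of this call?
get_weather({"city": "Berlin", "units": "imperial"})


Berlin record: 10 C, 72%, overcast, 22 km/h
imperial: temperature = 10 * 9/5 + 32 = 50 -> 50.0 F
imperial: wind_speed = 22 * 0.621371 = 13.670162 -> 13.7 mph
Output:
{"temperature": "50.0 F", "humidity": "72%", "condition": "overcast", "wind_speed": "13.7 mph"}


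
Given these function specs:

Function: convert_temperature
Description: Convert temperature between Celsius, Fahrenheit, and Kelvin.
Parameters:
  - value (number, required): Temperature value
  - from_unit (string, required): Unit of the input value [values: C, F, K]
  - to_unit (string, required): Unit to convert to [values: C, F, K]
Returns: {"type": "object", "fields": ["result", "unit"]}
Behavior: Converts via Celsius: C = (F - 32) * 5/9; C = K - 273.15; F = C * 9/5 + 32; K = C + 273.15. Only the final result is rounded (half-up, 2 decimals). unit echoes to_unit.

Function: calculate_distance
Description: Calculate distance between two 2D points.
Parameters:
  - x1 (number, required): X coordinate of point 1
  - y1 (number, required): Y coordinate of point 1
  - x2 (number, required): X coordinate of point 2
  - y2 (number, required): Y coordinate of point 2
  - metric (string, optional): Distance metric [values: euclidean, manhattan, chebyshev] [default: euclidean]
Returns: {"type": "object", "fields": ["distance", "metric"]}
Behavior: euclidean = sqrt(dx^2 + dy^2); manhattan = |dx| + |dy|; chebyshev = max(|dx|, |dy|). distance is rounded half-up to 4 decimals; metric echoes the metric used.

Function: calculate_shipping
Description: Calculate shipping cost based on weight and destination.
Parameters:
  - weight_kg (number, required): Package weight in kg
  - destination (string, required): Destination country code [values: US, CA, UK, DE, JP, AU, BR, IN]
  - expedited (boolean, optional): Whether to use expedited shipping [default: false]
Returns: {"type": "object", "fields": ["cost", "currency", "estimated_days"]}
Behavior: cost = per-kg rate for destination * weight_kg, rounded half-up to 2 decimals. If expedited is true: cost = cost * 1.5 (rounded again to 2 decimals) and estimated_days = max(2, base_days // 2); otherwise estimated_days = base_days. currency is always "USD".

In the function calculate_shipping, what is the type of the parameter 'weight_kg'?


The calculate_shipping spec declares:
  - weight_kg (number, required): Package weight in kg
Type:
number


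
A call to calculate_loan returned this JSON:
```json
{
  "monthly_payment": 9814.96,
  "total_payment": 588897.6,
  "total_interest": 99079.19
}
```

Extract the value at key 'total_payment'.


588897.6


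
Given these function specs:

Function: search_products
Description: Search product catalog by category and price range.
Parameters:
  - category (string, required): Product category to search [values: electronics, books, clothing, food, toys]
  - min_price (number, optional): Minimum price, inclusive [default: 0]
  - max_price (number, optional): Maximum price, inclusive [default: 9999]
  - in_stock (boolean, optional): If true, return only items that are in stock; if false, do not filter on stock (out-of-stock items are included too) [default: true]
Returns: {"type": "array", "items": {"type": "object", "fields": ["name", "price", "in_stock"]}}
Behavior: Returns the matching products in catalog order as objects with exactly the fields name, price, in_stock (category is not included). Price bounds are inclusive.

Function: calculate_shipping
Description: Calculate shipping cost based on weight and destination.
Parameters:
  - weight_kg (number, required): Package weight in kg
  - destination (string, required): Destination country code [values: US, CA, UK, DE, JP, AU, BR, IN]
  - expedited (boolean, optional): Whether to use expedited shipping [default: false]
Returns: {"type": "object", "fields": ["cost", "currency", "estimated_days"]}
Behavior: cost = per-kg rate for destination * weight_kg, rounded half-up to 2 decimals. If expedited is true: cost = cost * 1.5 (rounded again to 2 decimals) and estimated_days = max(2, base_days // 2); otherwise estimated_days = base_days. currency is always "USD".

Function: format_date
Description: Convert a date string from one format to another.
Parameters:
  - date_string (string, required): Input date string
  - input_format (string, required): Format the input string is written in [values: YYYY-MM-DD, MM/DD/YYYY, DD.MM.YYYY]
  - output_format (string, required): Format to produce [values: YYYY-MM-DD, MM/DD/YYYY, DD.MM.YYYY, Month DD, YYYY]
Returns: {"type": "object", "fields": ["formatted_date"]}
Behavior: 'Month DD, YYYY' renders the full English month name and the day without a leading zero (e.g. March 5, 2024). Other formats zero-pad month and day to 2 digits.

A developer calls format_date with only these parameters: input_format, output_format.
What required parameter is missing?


Required parameters: date_string, input_format, output_format
Provided: input_format, output_format
Missing: date_string
date_string


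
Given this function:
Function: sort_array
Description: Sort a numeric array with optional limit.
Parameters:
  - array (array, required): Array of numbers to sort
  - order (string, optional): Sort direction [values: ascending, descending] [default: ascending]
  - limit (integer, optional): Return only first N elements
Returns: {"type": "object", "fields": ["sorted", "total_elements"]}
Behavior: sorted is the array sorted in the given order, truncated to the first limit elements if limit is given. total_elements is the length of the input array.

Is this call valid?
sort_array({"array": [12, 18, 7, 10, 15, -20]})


Checking all required parameters present and types match... All valid.
Valid


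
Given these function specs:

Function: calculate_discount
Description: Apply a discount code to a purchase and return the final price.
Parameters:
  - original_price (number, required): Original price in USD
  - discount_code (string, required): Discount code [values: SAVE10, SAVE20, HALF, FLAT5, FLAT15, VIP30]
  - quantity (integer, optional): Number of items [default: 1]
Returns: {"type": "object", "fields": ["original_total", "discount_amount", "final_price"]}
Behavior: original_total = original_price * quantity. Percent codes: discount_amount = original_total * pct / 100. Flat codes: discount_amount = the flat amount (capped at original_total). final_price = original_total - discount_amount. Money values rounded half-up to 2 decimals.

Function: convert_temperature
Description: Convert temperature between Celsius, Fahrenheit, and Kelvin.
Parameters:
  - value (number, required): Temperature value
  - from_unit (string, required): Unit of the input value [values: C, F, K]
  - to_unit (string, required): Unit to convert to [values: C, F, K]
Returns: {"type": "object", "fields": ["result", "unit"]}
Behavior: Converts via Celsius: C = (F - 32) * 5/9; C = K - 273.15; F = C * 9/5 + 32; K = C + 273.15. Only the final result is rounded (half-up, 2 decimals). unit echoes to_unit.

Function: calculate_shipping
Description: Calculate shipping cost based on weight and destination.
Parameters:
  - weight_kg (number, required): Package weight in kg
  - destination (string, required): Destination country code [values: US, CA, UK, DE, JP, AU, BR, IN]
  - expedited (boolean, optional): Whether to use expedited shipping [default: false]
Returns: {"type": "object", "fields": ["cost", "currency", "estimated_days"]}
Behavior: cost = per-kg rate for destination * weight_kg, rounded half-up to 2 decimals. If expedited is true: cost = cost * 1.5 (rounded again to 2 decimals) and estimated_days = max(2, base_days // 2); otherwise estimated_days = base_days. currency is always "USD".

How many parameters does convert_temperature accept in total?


Parameters of convert_temperature: value (required), from_unit (required), to_unit (required)
Total:
3


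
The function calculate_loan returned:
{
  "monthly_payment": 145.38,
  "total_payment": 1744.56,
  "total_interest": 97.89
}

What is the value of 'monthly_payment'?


145.38


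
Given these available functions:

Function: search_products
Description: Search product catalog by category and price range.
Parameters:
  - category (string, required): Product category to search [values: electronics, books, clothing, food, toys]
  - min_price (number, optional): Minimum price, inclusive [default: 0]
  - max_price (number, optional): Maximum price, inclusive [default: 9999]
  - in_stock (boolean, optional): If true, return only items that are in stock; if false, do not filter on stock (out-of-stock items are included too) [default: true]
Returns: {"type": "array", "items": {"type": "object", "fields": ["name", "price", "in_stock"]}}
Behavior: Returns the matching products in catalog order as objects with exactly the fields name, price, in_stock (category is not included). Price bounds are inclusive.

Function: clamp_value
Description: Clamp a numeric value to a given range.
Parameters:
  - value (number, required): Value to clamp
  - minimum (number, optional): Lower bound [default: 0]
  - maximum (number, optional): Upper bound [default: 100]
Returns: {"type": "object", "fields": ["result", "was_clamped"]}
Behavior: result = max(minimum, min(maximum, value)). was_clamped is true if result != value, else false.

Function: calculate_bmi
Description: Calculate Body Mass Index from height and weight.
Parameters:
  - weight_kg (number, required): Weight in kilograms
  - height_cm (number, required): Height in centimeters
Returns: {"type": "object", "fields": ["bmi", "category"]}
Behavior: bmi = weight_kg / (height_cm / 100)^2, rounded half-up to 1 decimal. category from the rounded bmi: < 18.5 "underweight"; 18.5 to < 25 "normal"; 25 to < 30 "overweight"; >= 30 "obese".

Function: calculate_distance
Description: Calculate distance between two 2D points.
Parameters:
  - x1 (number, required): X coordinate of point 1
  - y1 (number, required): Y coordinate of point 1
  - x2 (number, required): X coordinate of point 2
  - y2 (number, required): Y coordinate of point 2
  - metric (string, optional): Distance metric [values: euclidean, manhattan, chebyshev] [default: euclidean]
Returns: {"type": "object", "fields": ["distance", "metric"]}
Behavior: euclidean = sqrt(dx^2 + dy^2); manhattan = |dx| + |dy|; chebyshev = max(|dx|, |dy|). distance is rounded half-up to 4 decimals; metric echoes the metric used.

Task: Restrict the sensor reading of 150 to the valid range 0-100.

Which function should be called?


The task needs a function whose description is: Clamp a numeric value to a given range.
clamp_value


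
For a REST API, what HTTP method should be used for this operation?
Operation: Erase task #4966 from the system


GET = read, POST = create, PUT = update/replace, DELETE = remove
This operation is a removal.
DELETE


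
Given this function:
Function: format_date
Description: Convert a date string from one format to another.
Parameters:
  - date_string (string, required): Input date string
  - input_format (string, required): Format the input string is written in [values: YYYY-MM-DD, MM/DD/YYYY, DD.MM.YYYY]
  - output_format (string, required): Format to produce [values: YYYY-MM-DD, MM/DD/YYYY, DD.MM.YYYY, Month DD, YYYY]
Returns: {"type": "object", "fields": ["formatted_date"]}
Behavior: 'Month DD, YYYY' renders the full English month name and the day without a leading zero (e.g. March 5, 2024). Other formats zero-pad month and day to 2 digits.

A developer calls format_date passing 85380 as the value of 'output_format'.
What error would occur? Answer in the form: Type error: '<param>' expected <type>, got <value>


Spec: 'output_format' is declared as string; 85380 is an integer.
Type error: 'output_format' expected string, got 85380


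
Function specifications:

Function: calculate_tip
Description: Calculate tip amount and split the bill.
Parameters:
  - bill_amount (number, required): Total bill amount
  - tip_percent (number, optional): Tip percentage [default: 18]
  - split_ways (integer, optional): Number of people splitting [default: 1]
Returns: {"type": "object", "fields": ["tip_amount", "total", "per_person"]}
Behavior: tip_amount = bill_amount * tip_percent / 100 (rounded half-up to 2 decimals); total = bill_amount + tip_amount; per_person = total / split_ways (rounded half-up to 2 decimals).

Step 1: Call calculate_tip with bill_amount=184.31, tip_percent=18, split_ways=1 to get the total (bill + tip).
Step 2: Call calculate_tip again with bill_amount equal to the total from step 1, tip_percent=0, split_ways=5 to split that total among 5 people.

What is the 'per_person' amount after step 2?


Step 1: calculate_tip(bill_amount=184.31, tip_percent=18, split_ways=1)
  tip_amount = 184.31 * 18/100 = 33.1758 -> 33.18
  total = 184.31 + 33.18 = 217.49
  per_person = 217.49 / 1 = 217.49 -> 217.49
  -> total = 217.49
Step 2: calculate_tip(bill_amount=217.49, tip_percent=0, split_ways=5)
  tip_amount = 217.49 * 0/100 = 0 -> 0.00
  total = 217.49 + 0.00 = 217.49
  per_person = 217.49 / 5 = 43.498 -> 43.50
  -> per_person = 43.50
$43.50


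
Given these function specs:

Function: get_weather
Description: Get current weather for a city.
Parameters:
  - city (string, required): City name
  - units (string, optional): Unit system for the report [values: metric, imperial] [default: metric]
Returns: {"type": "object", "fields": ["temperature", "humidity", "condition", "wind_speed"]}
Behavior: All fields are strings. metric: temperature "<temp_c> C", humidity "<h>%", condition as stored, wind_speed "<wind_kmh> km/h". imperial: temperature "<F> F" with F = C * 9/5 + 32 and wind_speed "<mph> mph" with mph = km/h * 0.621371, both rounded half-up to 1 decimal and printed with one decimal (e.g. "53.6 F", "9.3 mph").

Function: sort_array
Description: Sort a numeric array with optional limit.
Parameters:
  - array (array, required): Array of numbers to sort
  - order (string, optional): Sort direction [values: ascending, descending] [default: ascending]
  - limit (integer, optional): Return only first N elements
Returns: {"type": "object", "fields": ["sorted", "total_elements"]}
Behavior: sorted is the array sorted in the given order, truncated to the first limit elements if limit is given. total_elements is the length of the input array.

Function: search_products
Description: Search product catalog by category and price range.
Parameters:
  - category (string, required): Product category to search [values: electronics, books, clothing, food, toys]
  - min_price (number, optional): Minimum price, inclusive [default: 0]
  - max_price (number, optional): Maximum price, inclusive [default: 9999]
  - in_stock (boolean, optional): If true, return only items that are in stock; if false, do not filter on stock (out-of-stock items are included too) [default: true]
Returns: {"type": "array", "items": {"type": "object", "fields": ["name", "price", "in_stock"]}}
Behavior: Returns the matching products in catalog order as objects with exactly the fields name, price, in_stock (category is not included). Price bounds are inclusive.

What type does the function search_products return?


The search_products spec declares Returns: {"type": "array", "items": {"type": "object", "fields": ["name", "price", "in_stock"]}}
Type:
array


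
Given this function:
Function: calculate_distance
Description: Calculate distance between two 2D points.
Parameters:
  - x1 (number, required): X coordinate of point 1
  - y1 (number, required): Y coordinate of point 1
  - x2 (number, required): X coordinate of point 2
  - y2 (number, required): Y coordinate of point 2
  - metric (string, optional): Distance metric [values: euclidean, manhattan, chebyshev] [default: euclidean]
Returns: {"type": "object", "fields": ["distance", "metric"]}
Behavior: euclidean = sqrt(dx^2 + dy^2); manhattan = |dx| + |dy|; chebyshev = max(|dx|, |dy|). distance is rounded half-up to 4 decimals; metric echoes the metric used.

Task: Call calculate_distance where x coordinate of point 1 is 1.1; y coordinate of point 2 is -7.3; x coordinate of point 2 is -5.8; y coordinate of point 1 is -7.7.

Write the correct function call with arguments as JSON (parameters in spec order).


Mapping each described value to its parameter name:
  'X coordinate of point 1' -> x1 = 1.1
  'Y coordinate of point 2' -> y2 = -7.3
  'X coordinate of point 2' -> x2 = -5.8
  'Y coordinate of point 1' -> y1 = -7.7
calculate_distance({"x1": 1.1, "y1": -7.7, "x2": -5.8, "y2": -7.3})


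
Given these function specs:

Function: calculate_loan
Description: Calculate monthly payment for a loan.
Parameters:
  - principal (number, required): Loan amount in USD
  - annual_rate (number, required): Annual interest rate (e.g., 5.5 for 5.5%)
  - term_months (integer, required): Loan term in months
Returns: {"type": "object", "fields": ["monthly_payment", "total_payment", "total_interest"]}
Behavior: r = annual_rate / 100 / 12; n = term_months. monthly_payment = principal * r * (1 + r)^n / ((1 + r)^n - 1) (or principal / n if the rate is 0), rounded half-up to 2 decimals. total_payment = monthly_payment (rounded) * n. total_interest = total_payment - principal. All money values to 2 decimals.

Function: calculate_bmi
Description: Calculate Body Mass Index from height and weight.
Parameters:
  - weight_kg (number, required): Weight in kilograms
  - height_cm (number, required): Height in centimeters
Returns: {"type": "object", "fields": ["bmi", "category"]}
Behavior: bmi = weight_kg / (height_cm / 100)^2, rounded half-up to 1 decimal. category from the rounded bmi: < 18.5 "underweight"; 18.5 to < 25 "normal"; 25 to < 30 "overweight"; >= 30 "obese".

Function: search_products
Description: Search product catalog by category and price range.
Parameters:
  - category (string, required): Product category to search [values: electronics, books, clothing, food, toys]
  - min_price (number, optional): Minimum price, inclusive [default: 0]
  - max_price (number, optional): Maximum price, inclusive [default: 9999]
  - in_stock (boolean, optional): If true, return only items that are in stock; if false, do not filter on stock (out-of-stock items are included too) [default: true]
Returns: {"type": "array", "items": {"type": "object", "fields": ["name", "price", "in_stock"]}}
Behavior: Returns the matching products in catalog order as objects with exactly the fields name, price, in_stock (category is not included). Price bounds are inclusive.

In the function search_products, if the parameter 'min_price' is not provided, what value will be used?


The search_products spec declares:
  - min_price (number, optional): Minimum price, inclusive [default: 0]
Default:
0


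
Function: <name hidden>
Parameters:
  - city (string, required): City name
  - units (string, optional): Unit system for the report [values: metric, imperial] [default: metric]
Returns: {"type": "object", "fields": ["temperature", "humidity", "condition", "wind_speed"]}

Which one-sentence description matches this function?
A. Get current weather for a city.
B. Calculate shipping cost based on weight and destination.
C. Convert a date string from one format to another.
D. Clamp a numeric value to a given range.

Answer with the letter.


Parameters city, units and return ["temperature", "humidity", "condition", "wind_speed"] fit: Get current weather for a city.
A


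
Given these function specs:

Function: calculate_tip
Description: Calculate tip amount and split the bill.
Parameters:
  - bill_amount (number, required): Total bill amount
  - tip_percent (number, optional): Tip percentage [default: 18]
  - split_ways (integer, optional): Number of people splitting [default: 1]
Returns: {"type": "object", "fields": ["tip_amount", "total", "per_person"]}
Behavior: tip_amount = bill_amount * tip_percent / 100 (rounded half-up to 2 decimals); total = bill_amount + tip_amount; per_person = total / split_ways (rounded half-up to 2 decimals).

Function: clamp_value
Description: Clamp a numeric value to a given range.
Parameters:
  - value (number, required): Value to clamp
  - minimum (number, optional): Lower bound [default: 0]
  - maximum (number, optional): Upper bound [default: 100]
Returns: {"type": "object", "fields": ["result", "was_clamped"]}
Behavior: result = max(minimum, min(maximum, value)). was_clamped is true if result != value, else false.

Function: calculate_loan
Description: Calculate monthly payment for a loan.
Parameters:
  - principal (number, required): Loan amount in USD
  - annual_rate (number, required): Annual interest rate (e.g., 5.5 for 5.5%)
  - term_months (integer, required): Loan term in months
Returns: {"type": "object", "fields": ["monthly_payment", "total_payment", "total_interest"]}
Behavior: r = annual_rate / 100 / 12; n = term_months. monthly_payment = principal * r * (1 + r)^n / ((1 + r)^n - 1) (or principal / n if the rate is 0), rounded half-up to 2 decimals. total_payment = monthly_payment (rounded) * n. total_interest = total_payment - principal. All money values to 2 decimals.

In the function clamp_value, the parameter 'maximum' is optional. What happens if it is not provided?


The clamp_value spec declares:
  - maximum (number, optional): Upper bound [default: 100]
It defaults to 100


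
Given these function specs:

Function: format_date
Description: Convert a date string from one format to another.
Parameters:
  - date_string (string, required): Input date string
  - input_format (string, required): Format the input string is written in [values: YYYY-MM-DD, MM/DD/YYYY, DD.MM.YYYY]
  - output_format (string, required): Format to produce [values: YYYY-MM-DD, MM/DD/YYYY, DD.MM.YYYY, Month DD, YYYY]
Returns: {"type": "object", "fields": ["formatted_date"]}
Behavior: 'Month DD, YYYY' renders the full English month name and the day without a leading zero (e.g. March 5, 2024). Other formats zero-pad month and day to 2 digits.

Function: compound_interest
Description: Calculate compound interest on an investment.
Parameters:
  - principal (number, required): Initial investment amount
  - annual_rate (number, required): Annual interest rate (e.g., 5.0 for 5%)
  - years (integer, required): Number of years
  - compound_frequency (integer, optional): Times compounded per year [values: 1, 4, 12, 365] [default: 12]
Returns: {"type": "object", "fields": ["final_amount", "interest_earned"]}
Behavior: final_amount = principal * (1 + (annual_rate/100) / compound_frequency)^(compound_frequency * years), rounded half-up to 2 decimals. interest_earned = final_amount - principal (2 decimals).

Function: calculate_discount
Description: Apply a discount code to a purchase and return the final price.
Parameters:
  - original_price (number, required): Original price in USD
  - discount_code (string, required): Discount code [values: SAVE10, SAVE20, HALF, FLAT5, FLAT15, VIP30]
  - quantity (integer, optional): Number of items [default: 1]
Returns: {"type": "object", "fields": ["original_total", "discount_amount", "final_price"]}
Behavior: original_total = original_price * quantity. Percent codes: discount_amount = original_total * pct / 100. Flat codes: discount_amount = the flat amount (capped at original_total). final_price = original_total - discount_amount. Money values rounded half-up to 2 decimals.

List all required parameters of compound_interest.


Parameters of compound_interest and their required/optional flag:
  principal: required
  annual_rate: required
  years: required
  compound_frequency: optional
annual_rate, principal, years


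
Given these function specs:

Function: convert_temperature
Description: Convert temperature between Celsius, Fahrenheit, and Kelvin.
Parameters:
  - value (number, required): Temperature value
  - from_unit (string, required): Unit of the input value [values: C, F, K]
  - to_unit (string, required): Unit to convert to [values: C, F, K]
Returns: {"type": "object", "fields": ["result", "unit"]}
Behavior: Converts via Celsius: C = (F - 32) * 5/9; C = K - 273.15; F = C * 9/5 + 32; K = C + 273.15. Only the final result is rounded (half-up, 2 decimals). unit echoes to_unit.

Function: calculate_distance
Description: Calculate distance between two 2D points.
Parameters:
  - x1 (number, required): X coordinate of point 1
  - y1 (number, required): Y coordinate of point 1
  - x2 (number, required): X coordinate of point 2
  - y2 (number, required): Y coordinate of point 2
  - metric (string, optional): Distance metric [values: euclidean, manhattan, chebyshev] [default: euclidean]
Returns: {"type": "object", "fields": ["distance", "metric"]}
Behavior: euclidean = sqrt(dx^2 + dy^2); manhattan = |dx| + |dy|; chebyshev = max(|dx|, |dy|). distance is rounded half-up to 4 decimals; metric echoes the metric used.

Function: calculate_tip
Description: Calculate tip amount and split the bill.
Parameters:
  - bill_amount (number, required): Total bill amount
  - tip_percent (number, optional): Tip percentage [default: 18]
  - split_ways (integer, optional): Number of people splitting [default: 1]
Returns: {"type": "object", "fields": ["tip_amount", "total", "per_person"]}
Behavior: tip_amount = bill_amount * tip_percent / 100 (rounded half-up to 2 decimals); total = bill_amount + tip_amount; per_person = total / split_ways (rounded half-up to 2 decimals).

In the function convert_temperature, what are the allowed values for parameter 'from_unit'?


The convert_temperature spec declares:
  - from_unit (string, required): Unit of the input value [values: C, F, K]
Allowed values:
C, F, K


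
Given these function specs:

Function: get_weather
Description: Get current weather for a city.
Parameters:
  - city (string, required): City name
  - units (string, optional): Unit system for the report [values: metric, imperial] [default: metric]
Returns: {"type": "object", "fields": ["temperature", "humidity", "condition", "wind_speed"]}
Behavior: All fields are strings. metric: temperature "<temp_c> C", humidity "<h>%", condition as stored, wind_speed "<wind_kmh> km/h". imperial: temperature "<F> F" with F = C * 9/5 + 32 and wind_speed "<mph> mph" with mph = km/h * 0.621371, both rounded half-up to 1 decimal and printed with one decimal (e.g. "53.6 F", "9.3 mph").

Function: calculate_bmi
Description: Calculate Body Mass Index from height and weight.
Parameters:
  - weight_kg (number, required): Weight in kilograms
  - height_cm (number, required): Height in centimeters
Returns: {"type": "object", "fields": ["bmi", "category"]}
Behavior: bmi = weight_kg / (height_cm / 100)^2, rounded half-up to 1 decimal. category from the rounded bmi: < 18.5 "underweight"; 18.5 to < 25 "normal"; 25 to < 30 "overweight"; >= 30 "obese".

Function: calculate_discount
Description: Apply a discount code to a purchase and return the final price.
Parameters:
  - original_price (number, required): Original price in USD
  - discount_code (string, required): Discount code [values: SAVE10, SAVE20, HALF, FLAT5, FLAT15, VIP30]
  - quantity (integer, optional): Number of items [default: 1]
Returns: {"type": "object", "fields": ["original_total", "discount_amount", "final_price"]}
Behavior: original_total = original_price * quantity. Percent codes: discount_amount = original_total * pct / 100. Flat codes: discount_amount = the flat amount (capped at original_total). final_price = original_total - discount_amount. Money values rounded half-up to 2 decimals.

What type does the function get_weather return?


The get_weather spec declares Returns: {"type": "object", "fields": ["temperature", "humidity", "condition", "wind_speed"]}
Type:
object


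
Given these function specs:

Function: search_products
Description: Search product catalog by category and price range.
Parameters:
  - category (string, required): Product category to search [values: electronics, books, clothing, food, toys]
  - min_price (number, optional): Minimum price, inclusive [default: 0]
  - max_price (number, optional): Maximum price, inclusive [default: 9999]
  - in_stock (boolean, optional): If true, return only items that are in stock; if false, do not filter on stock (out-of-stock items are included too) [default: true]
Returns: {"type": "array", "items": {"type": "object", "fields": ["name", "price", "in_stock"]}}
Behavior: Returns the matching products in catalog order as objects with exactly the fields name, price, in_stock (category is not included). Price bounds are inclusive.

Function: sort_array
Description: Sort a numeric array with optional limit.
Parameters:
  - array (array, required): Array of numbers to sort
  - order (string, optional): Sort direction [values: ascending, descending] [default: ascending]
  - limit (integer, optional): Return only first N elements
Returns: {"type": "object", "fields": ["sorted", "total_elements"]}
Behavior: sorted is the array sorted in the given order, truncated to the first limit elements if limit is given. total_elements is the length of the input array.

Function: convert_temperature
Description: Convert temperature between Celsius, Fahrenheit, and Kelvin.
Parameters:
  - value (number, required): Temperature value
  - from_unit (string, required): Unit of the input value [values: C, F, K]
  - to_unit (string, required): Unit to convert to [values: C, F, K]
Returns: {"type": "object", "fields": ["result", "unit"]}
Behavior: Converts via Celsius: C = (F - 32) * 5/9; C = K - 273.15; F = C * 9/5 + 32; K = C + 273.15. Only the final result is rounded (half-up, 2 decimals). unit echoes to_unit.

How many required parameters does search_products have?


Parameters of search_products: category (required), min_price (optional), max_price (optional), in_stock (optional)
Required count:
1
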